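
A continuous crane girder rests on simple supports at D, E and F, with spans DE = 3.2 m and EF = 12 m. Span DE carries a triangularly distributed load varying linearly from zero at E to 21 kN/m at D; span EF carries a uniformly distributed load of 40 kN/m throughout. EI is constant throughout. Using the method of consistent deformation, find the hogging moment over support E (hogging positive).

M_E = 571.1 kN·m

Release continuity at E by inserting a hinge; the redundant is the internal moment M_E. The primary structure is two simply-supported spans DE and EF.
End slopes at the hinge E, treating each span as simply supported:
  span DE: triangular load, peak 21: 7w₀L³/(360EI) = 13.38/EI
  span EF: UDL 40: wL³/(24EI) = 2880/EI
  relative rotation θ_0 = (13.38 + 2880)/EI = 2893/EI
A unit hogging moment at E produces rotation L₁/(3EI) + L₂/(3EI) = 5.067/EI.
Slope continuity at E: θ_0 = M_E·5.067/EI, so M_E = 2893/5.067 = 571.1 kN·m (hogging).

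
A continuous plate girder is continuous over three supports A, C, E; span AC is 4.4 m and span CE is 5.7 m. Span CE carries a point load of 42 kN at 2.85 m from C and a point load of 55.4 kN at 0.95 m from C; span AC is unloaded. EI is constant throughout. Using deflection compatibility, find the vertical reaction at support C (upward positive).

R_C = 86.51 kN

Release continuity at C by inserting a hinge; the redundant is the internal moment M_C. The primary structure is two simply-supported spans AC and CE.
Discontinuity in slope at C on the released structure — sum the simple-span end rotations:
  span CE: point load 42 at a = 2.85: Pab(L + b)/(6LEI) = 85.29/EI
  span CE: point load 55.4 at a = 0.95: Pab(L + b)/(6LEI) = 76.39/EI
  relative rotation θ_0 = (0 + 161.7)/EI = 161.7/EI
A unit hogging moment at C produces rotation L₁/(3EI) + L₂/(3EI) = 3.367/EI.
Compatibility: M_C·(L₁+L₂)/(3EI) = θ_0, giving M_C = 48.02 kN·m (hogging).
Span AC, ΣM about A with M_C applied at C: R_C^{AC}·4.4 = 0 + 48.02, so R_C^{AC} = 10.91 kN and R_A = 0 − 10.91 = -10.91 kN.
Span CE, ΣM about E: R_C^{CE}·5.7 = 382.9 + 48.02, so R_C^{CE} = 75.59 kN and R_E = 97.4 − 75.59 = 21.81 kN.
R_C = 10.91 + 75.59 = 86.51 kN.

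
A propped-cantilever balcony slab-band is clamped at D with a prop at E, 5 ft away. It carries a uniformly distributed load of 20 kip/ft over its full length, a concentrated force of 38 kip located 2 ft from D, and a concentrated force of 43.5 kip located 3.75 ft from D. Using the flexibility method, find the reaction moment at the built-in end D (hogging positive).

M_D = 124.5 kip·ft

Release the roller at E. Primary structure: cantilever fixed at D.
Deflection at E on the released cantilever, summing each load's contribution:
  UDL 20: wL⁴/(8EI) = 1562/EI
  point load 38 at a = 2: Pa²(3L − a)/(6EI) = 329.3/EI
  point load 43.5 at a = 3.75: Pa²(3L − a)/(6EI) = 1147/EI
  δ_0 = 3039/EI
Tip deflection under a unit load at E: L³/(3EI) = 41.67/EI.
Compatibility at E: δ_0 − R_E·δ_{EE} = 0, so R_E = 3039/41.67 = 72.93 kip.
Moment equilibrium about D: M_D = Σ(load moments about D) − R_E·L = 489.1 − 72.93×5 = 124.5 kip·ft.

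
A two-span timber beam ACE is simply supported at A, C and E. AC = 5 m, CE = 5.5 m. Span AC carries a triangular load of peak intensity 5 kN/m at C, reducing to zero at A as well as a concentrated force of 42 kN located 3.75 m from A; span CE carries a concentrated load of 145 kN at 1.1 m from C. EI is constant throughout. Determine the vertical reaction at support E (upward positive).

Release continuity at C by inserting a hinge; the redundant is the internal moment M_C. The primary structure is two simply-supported spans AC and CE.
Rotations at C on the released spans (each span's end-slope, ×1/EI):
  span AC: triangular load, peak 5: w₀L³/(45EI) = 13.89/EI
  span AC: point load 42 at a = 3.75: Pab(L + a)/(6LEI) = 57.42/EI
  span CE: point load 145 at a = 1.1: Pab(L + b)/(6LEI) = 210.5/EI
  relative rotation θ_0 = (71.31 + 210.5)/EI = 281.9/EI
A unit hogging moment at C produces rotation L₁/(3EI) + L₂/(3EI) = 3.5/EI.
Slope continuity at C: θ_0 = M_C·3.5/EI, so M_C = 281.9/3.5 = 80.53 kN·m (hogging).
Span CE, ΣM about E: R_C^{CE}·5.5 = 638 + 80.53, so R_C^{CE} = 130.6 kN and R_E = 145 − 130.6 = 14.36 kN.

R_E = 14.36 kN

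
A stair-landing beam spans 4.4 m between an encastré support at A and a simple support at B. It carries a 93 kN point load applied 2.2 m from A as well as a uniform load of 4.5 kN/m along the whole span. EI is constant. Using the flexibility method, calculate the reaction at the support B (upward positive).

R_B = 36.49 kN

Choose R_B as the redundant. The primary structure is the cantilever fixed at A.
Free-end deflection of the primary structure under the applied loading (downward +):
  point load 93 at a = 2.2: Pa²(3L − a)/(6EI) = 825.2/EI
  UDL 4.5: wL⁴/(8EI) = 210.8/EI
  δ_0 = 1036/EI
Tip deflection under a unit load at B: L³/(3EI) = 28.39/EI.
Compatibility at B: δ_0 − R_B·δ_{BB} = 0, so R_B = 1036/28.39 = 36.49 kN.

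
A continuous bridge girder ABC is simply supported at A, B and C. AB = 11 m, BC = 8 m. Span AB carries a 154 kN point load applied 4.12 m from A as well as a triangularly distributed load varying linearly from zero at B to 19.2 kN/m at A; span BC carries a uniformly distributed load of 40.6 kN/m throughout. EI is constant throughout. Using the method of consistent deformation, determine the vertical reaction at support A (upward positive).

R_A = 132.8 kN

Insert a hinge at B; M_B is the redundant, and each span becomes simply supported.
End slopes at the hinge B, treating each span as simply supported:
  span AB: point load 154 at a = 4.12: Pab(L + a)/(6LEI) = 1000/EI
  span AB: triangular load, peak 19.2: 7w₀L³/(360EI) = 496.9/EI
  span BC: UDL 40.6: wL³/(24EI) = 866.1/EI
  relative rotation θ_0 = (1497 + 866.1)/EI = 2363/EI
A unit hogging moment at B produces rotation L₁/(3EI) + L₂/(3EI) = 6.333/EI.
Compatibility: M_B·(L₁+L₂)/(3EI) = θ_0, giving M_B = 373.1 kN·m (hogging).
Span AB, ΣM about A with M_B applied at B: R_B^{AB}·11 = 1022 + 373.1, so R_B^{AB} = 126.8 kN and R_A = 259.6 − 126.8 = 132.8 kN.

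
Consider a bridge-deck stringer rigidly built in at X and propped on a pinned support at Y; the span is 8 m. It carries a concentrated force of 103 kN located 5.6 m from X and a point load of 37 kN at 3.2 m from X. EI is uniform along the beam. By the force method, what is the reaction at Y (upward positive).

Release the roller at Y. Primary structure: cantilever fixed at X.
Free-end deflection of the primary structure under the applied loading (downward +):
  point load 103 at a = 5.6: Pa²(3L − a)/(6EI) = 9906/EI
  point load 37 at a = 3.2: Pa²(3L − a)/(6EI) = 1313/EI
  δ_0 = 11219/EI
Flexibility coefficient — unit upward force at Y: δ_{YY} = L³/(3EI) = 170.7/EI.
The prop prevents deflection at Y: R_Y = δ_0/δ_{YY} = 11219/170.7 = 65.74 kN.

R_Y = 65.74 kN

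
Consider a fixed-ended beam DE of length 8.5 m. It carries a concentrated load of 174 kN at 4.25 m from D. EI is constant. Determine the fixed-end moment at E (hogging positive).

M_E = 184.9 kN·m

Take the two fixed-end moments M_D, M_E as redundants; the released structure is the simple span DE.
On the primary (simply-supported) span, the end slopes from the loading are:
  at D: point load 174 at a = 4.25: Pab(L + b)/(6LEI) = 785.7/EI
  at E: point load 174 at a = 4.25: Pab(L + a)/(6LEI) = 785.7/EI
  θ_D0 = 785.7/EI,  θ_E0 = 785.7/EI
Flexibility coefficients: a unit moment at one end gives L/(3EI) there and L/(6EI) at the far end, so f₁₁ = f₂₂ = 2.833/EI and f₁₂ = f₂₁ = 1.417/EI.
Compatibility — zero rotation at each built-in end:
  2.833 M_D + 1.417 M_E = 785.7
  1.417 M_D + 2.833 M_E = 785.7
Solving the pair gives M_D = 184.9 kN·m and M_E = 184.9 kN·m (hogging).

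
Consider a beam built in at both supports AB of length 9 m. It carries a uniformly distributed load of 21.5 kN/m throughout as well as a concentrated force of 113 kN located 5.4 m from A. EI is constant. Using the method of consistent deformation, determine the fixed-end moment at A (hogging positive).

M_A = 242.8 kN·m

Release both end moments; the primary structure is a simply-supported span AB with redundants M_A and M_B.
Simple-span end rotations at A and B under the given loads:
  at A: UDL 21.5: wL³/(24EI) = 653.1/EI
  at B: UDL 21.5: wL³/(24EI) = 653.1/EI
  at A: point load 113 at a = 5.4: Pab(L + b)/(6LEI) = 512.6/EI
  at B: point load 113 at a = 5.4: Pab(L + a)/(6LEI) = 585.8/EI
  θ_A0 = 1166/EI,  θ_B0 = 1239/EI
Flexibility coefficients: a unit moment at one end gives L/(3EI) there and L/(6EI) at the far end, so f₁₁ = f₂₂ = 3/EI and f₁₂ = f₂₁ = 1.5/EI.
Compatibility — zero rotation at each built-in end:
  3 M_A + 1.5 M_B = 1166
  1.5 M_A + 3 M_B = 1239
Solving the pair gives M_A = 242.8 kN·m and M_B = 291.6 kN·m (hogging).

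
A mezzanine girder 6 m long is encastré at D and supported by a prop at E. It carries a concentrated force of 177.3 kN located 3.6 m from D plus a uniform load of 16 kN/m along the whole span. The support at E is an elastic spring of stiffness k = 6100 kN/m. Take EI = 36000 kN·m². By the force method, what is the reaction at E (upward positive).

Choose R_E as the redundant. The primary structure is the cantilever fixed at D.
Primary-structure tip deflection at E by superposition:
  point load 177.3 at a = 3.6: Pa²(3L − a)/(6EI) = 5515/EI
  UDL 16: wL⁴/(8EI) = 2592/EI
  δ_0 = 8107/EI
Tip deflection under a unit load at E: L³/(3EI) = 72/EI.
With EI = 36000 kN·m²: δ_0 = 0.22519 m and δ_{EE} = 0.002 m/kN.
Compatibility — the spring shortens by R_E/k under the reaction it provides: δ_0 − R_E·δ_{EE} = R_E/k. With 1/k = 0.000164 m/kN, R_E = δ_0 / (δ_{EE} + 1/k) = 0.22519 / (0.002 + 0.000164) = 104.1 kN.

R_E = 104.1 kN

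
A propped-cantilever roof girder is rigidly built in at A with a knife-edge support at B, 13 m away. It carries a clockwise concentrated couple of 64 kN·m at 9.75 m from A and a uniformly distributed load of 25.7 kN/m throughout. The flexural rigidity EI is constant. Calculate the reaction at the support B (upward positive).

Take the reaction at B as the redundant and release it; the primary structure is a cantilever fixed at A.
Downward deflection at the released point B due to the loads:
  clockwise couple 64 at a = 9.75: M₀a(2L − a)/(2EI) = 5070/EI
  UDL 25.7: wL⁴/(8EI) = 91752/EI
  δ_0 = 96822/EI
Flexibility coefficient — unit upward force at B: δ_{BB} = L³/(3EI) = 732.3/EI.
Compatibility at B: δ_0 − R_B·δ_{BB} = 0, so R_B = 96822/732.3 = 132.2 kN.

R_B = 132.2 kN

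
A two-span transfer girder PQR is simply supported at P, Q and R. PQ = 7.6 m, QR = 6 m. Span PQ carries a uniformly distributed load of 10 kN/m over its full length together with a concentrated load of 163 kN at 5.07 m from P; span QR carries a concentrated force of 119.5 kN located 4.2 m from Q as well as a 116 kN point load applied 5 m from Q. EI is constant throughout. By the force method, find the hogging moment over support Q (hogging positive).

Take M_Q as the redundant. Released structure: two simple spans PQ and QR with a hinge at Q.
Discontinuity in slope at Q on the released structure — sum the simple-span end rotations:
  span PQ: UDL 10: wL³/(24EI) = 182.9/EI
  span PQ: point load 163 at a = 5.07: Pab(L + a)/(6LEI) = 580.9/EI
  span QR: point load 119.5 at a = 4.2: Pab(L + b)/(6LEI) = 195.7/EI
  span QR: point load 116 at a = 5: Pab(L + b)/(6LEI) = 112.8/EI
  relative rotation θ_0 = (763.8 + 308.5)/EI = 1072/EI
A unit hogging moment at Q produces rotation L₁/(3EI) + L₂/(3EI) = 4.533/EI.
Slope continuity at Q: θ_0 = M_Q·4.533/EI, so M_Q = 1072/4.533 = 236.6 kN·m (hogging).

M_Q = 236.6 kN·m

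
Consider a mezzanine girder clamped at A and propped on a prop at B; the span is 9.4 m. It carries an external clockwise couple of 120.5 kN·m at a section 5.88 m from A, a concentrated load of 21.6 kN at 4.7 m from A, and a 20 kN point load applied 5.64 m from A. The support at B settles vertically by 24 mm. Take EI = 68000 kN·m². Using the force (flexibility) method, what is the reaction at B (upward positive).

R_B = 26.03 kN

Choose R_B as the redundant. The primary structure is the cantilever fixed at A.
Primary-structure tip deflection at B by superposition:
  clockwise couple 120.5 at a = 5.88: M₀a(2L − a)/(2EI) = 4577/EI
  point load 21.6 at a = 4.7: Pa²(3L − a)/(6EI) = 1869/EI
  point load 20 at a = 5.64: Pa²(3L − a)/(6EI) = 2392/EI
  δ_0 = 8838/EI
Tip deflection under a unit load at B: L³/(3EI) = 276.9/EI.
With EI = 68000 kN·m²: δ_0 = 0.12997 m and δ_{BB} = 0.004071 m/kN.
Compatibility — the beam at B must follow the support down by 0.024 m: δ_0 − R_B·δ_{BB} = 0.024, so R_B = (0.12997 − 0.024)/0.004071 = 26.03 kN.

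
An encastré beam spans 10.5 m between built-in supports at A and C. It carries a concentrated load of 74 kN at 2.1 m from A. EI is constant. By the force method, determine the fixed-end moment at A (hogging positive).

Release both end moments; the primary structure is a simply-supported span AC with redundants M_A and M_C.
Simple-span end rotations at A and C under the given loads:
  at A: point load 74 at a = 2.1: Pab(L + b)/(6LEI) = 391.6/EI
  at C: point load 74 at a = 2.1: Pab(L + a)/(6LEI) = 261.1/EI
  θ_A0 = 391.6/EI,  θ_C0 = 261.1/EI
Flexibility coefficients: a unit moment at one end gives L/(3EI) there and L/(6EI) at the far end, so f₁₁ = f₂₂ = 3.5/EI and f₁₂ = f₂₁ = 1.75/EI.
Compatibility — zero rotation at each built-in end:
  3.5 M_A + 1.75 M_C = 391.6
  1.75 M_A + 3.5 M_C = 261.1
Solving the pair gives M_A = 99.46 kN·m and M_C = 24.86 kN·m (hogging).

M_A = 99.46 kN·m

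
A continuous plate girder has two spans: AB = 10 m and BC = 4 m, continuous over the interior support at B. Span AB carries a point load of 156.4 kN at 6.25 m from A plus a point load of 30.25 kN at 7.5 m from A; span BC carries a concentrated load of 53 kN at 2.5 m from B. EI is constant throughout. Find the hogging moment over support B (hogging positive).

M_B = 257.9 kN·m

Take M_B as the redundant. Released structure: two simple spans AB and BC with a hinge at B.
End slopes at the hinge B, treating each span as simply supported:
  span AB: point load 156.4 at a = 6.25: Pab(L + a)/(6LEI) = 992.8/EI
  span AB: point load 30.25 at a = 7.5: Pab(L + a)/(6LEI) = 165.4/EI
  span BC: point load 53 at a = 2.5: Pab(L + b)/(6LEI) = 45.55/EI
  relative rotation θ_0 = (1158 + 45.55)/EI = 1204/EI
A unit hogging moment at B produces rotation L₁/(3EI) + L₂/(3EI) = 4.667/EI.
Slope continuity at B: θ_0 = M_B·4.667/EI, so M_B = 1204/4.667 = 257.9 kN·m (hogging).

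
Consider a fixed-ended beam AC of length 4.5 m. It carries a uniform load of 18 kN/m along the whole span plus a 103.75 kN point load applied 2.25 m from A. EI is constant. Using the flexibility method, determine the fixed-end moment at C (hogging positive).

M_C = 88.73 kN·m

Take the two fixed-end moments M_A, M_C as redundants; the released structure is the simple span AC.
Simple-span end rotations at A and C under the given loads:
  at A: UDL 18: wL³/(24EI) = 68.34/EI
  at C: UDL 18: wL³/(24EI) = 68.34/EI
  at A: point load 103.75 at a = 2.25: Pab(L + b)/(6LEI) = 131.3/EI
  at C: point load 103.75 at a = 2.25: Pab(L + a)/(6LEI) = 131.3/EI
  θ_A0 = 199.7/EI,  θ_C0 = 199.7/EI
Flexibility coefficients: a unit moment at one end gives L/(3EI) there and L/(6EI) at the far end, so f₁₁ = f₂₂ = 1.5/EI and f₁₂ = f₂₁ = 0.75/EI.
Compatibility — zero rotation at each built-in end:
  1.5 M_A + 0.75 M_C = 199.7
  0.75 M_A + 1.5 M_C = 199.7
Solving the pair gives M_A = 88.73 kN·m and M_C = 88.73 kN·m (hogging).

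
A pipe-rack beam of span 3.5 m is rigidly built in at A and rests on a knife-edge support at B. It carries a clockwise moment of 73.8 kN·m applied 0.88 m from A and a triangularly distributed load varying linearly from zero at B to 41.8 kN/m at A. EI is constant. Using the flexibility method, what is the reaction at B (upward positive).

R_B = 28.54 kN

Remove the prop at B; the released (primary) structure is a cantilever built in at A.
Deflection at B on the released cantilever, summing each load's contribution:
  clockwise couple 73.8 at a = 0.88: M₀a(2L − a)/(2EI) = 198.7/EI
  triangular load, peak 41.8 at the fixed end: w₀L⁴/(30EI) = 209.1/EI
  δ_0 = 407.8/EI
Flexibility coefficient — unit upward force at B: δ_{BB} = L³/(3EI) = 14.29/EI.
Compatibility at B: δ_0 − R_B·δ_{BB} = 0, so R_B = 407.8/14.29 = 28.54 kN.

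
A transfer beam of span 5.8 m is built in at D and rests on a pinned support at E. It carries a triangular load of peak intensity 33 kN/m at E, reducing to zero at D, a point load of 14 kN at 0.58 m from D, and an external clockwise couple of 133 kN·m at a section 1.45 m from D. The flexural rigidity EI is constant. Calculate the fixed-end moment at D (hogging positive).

M_D = 117.4 kN·m

Remove the prop at E; the released (primary) structure is a cantilever built in at D.
Free-end deflection of the primary structure under the applied loading (downward +):
  triangular load, peak 33 at the free end: 11w₀L⁴/(120EI) = 3423/EI
  point load 14 at a = 0.58: Pa²(3L − a)/(6EI) = 13.2/EI
  clockwise couple 133 at a = 1.45: M₀a(2L − a)/(2EI) = 978.7/EI
  δ_0 = 4415/EI
Tip deflection under a unit load at E: L³/(3EI) = 65.04/EI.
Compatibility at E: δ_0 − R_E·δ_{EE} = 0, so R_E = 4415/65.04 = 67.89 kN.
Moment equilibrium about D: M_D = Σ(load moments about D) − R_E·L = 511.2 − 67.89×5.8 = 117.4 kN·m.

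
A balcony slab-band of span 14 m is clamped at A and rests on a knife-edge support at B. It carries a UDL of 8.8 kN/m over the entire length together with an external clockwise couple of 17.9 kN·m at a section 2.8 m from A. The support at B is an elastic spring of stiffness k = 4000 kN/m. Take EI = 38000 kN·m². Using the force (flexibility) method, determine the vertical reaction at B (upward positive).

R_B = 46.41 kN

Release the roller at B. Primary structure: cantilever fixed at A.
Deflection at B on the released cantilever, summing each load's contribution:
  UDL 8.8: wL⁴/(8EI) = 42258/EI
  clockwise couple 17.9 at a = 2.8: M₀a(2L − a)/(2EI) = 631.5/EI
  δ_0 = 42889/EI
Tip deflection under a unit load at B: L³/(3EI) = 914.7/EI.
With EI = 38000 kN·m²: δ_0 = 1.1287 m and δ_{BB} = 0.02407 m/kN.
Compatibility — the spring shortens by R_B/k under the reaction it provides: δ_0 − R_B·δ_{BB} = R_B/k. With 1/k = 0.00025 m/kN, R_B = δ_0 / (δ_{BB} + 1/k) = 1.1287 / (0.02407 + 0.00025) = 46.41 kN.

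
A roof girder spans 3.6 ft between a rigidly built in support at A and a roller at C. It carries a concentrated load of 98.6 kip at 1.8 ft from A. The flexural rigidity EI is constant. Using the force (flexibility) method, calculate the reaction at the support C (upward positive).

Release the roller at C. Primary structure: cantilever fixed at A.
Free-end deflection of the primary structure under the applied loading (downward +):
  point load 98.6 at a = 1.8: Pa²(3L − a)/(6EI) = 479.2/EI
Tip deflection under a unit load at C: L³/(3EI) = 15.55/EI.
The prop prevents deflection at C: R_C = δ_0/δ_{CC} = 479.2/15.55 = 30.81 kip.

R_C = 30.81 kip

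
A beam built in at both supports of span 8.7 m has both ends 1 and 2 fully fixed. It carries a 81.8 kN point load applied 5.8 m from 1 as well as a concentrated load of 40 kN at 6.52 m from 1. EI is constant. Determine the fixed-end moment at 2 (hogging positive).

M_2 = 154.4 kN·m

Release both end moments; the primary structure is a simply-supported span 12 with redundants M_1 and M_2.
Simple-span end rotations at 1 and 2 under the given loads:
  at 1: point load 81.8 at a = 5.8: Pab(L + b)/(6LEI) = 305.8/EI
  at 2: point load 81.8 at a = 5.8: Pab(L + a)/(6LEI) = 382.2/EI
  at 1: point load 40 at a = 6.52: Pab(L + b)/(6LEI) = 118.5/EI
  at 2: point load 40 at a = 6.52: Pab(L + a)/(6LEI) = 165.8/EI
  θ_10 = 424.3/EI,  θ_20 = 548/EI
Flexibility coefficients: a unit moment at one end gives L/(3EI) there and L/(6EI) at the far end, so f₁₁ = f₂₂ = 2.9/EI and f₁₂ = f₂₁ = 1.45/EI.
Compatibility — zero rotation at each built-in end:
  2.9 M_1 + 1.45 M_2 = 424.3
  1.45 M_1 + 2.9 M_2 = 548
Solving the pair gives M_1 = 69.09 kN·m and M_2 = 154.4 kN·m (hogging).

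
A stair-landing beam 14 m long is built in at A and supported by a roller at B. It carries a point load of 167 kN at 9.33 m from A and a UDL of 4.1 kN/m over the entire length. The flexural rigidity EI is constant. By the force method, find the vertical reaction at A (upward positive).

Release the roller at B. Primary structure: cantilever fixed at A.
Downward deflection at the released point B due to the loads:
  point load 167 at a = 9.33: Pa²(3L − a)/(6EI) = 79155/EI
  UDL 4.1: wL⁴/(8EI) = 19688/EI
  δ_0 = 98843/EI
Tip deflection under a unit load at B: L³/(3EI) = 914.7/EI.
The prop prevents deflection at B: R_B = δ_0/δ_{BB} = 98843/914.7 = 108.1 kN.
Vertical equilibrium: R_A = ΣP − R_B = 224.4 − 108.1 = 116.3 kN.

R_A = 116.3 kN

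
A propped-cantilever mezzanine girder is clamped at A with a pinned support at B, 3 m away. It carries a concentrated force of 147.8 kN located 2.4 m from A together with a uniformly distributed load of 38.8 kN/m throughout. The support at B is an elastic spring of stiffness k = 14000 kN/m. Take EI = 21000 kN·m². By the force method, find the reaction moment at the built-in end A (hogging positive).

Take the reaction at B as the redundant and release it; the primary structure is a cantilever fixed at A.
Free-end deflection of the primary structure under the applied loading (downward +):
  point load 147.8 at a = 2.4: Pa²(3L − a)/(6EI) = 936.5/EI
  UDL 38.8: wL⁴/(8EI) = 392.9/EI
  δ_0 = 1329/EI
Flexibility coefficient — unit upward force at B: δ_{BB} = L³/(3EI) = 9/EI.
With EI = 21000 kN·m²: δ_0 = 0.063301 m and δ_{BB} = 0.000429 m/kN.
Compatibility — the spring shortens by R_B/k under the reaction it provides: δ_0 − R_B·δ_{BB} = R_B/k. With 1/k = 0.000071 m/kN, R_B = δ_0 / (δ_{BB} + 1/k) = 0.063301 / (0.000429 + 0.000071) = 126.6 kN.
Moment equilibrium about A: M_A = Σ(load moments about A) − R_B·L = 529.3 − 126.6×3 = 149.5 kN·m.

M_A = 149.5 kN·m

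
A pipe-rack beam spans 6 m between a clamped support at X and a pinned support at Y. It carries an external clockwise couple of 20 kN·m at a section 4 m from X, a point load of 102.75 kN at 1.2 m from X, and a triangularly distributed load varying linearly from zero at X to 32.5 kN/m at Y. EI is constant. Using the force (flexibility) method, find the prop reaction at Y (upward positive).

Take the reaction at Y as the redundant and release it; the primary structure is a cantilever fixed at X.
Primary-structure tip deflection at Y by superposition:
  clockwise couple 20 at a = 4: M₀a(2L − a)/(2EI) = 320/EI
  point load 102.75 at a = 1.2: Pa²(3L − a)/(6EI) = 414.3/EI
  triangular load, peak 32.5 at the free end: 11w₀L⁴/(120EI) = 3861/EI
  δ_0 = 4595/EI
Tip deflection under a unit load at Y: L³/(3EI) = 72/EI.
The prop prevents deflection at Y: R_Y = δ_0/δ_{YY} = 4595/72 = 63.82 kN.

R_Y = 63.82 kN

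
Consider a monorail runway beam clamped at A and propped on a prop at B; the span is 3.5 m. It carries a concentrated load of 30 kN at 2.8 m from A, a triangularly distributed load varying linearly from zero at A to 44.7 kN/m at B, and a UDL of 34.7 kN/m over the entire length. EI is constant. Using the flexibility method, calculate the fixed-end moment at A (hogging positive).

M_A = 95.16 kN·m

Choose R_B as the redundant. The primary structure is the cantilever fixed at A.
Downward deflection at the released point B due to the loads:
  point load 30 at a = 2.8: Pa²(3L − a)/(6EI) = 301.8/EI
  triangular load, peak 44.7 at the free end: 11w₀L⁴/(120EI) = 614.9/EI
  UDL 34.7: wL⁴/(8EI) = 650.9/EI
  δ_0 = 1568/EI
Tip deflection under a unit load at B: L³/(3EI) = 14.29/EI.
The prop prevents deflection at B: R_B = δ_0/δ_{BB} = 1568/14.29 = 109.7 kN.
Moment equilibrium about A: M_A = Σ(load moments about A) − R_B·L = 479.1 − 109.7×3.5 = 95.16 kN·m.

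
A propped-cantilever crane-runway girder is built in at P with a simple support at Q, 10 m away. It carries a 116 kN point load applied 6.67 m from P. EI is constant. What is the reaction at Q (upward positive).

Release the roller at Q. Primary structure: cantilever fixed at P.
Deflection at Q on the released cantilever, summing each load's contribution:
  point load 116 at a = 6.67: Pa²(3L − a)/(6EI) = 20067/EI
Flexibility coefficient — unit upward force at Q: δ_{QQ} = L³/(3EI) = 333.3/EI.
Compatibility at Q: δ_0 − R_Q·δ_{QQ} = 0, so R_Q = 20067/333.3 = 60.2 kN.

R_Q = 60.2 kN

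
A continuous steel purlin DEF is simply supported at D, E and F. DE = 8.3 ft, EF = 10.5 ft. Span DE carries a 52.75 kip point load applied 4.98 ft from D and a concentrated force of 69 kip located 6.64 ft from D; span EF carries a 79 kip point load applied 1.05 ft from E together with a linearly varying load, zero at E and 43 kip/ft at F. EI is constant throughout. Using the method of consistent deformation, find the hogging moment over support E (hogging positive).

M_E = 267.6 kip·ft

Insert a hinge at E; M_E is the redundant, and each span becomes simply supported.
End slopes at the hinge E, treating each span as simply supported:
  span DE: point load 52.75 at a = 4.98: Pab(L + a)/(6LEI) = 232.6/EI
  span DE: point load 69 at a = 6.64: Pab(L + a)/(6LEI) = 228.2/EI
  span EF: point load 79 at a = 1.05: Pab(L + b)/(6LEI) = 248.2/EI
  span EF: triangular load, peak 43: 7w₀L³/(360EI) = 967.9/EI
  relative rotation θ_0 = (460.7 + 1216)/EI = 1677/EI
A unit hogging moment at E produces rotation L₁/(3EI) + L₂/(3EI) = 6.267/EI.
Compatibility: M_E·(L₁+L₂)/(3EI) = θ_0, giving M_E = 267.6 kip·ft (hogging).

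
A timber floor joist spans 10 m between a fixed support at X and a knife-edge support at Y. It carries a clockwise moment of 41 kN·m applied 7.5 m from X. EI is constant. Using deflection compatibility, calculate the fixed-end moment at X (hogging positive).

Take the reaction at Y as the redundant and release it; the primary structure is a cantilever fixed at X.
Free-end deflection of the primary structure under the applied loading (downward +):
  clockwise couple 41 at a = 7.5: M₀a(2L − a)/(2EI) = 1922/EI
Tip deflection under a unit load at Y: L³/(3EI) = 333.3/EI.
Compatibility at Y: δ_0 − R_Y·δ_{YY} = 0, so R_Y = 1922/333.3 = 5.766 kN.
Moment equilibrium about X: M_X = Σ(load moments about X) − R_Y·L = 41 − 5.766×10 = -16.66 kN·m.

M_X = -16.66 kN·m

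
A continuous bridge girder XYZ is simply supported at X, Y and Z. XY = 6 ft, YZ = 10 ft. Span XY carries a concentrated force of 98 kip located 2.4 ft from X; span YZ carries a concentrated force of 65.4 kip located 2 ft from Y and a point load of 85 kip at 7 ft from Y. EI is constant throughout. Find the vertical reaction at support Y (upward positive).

R_Y = 161.9 kip

Release continuity at Y by inserting a hinge; the redundant is the internal moment M_Y. The primary structure is two simply-supported spans XY and YZ.
End slopes at the hinge Y, treating each span as simply supported:
  span XY: point load 98 at a = 2.4: Pab(L + a)/(6LEI) = 197.6/EI
  span YZ: point load 65.4 at a = 2: Pab(L + b)/(6LEI) = 313.9/EI
  span YZ: point load 85 at a = 7: Pab(L + b)/(6LEI) = 386.8/EI
  relative rotation θ_0 = (197.6 + 700.7)/EI = 898.2/EI
A unit hogging moment at Y produces rotation L₁/(3EI) + L₂/(3EI) = 5.333/EI.
Compatibility: M_Y·(L₁+L₂)/(3EI) = θ_0, giving M_Y = 168.4 kip·ft (hogging).
Span XY, ΣM about X with M_Y applied at Y: R_Y^{XY}·6 = 235.2 + 168.4, so R_Y^{XY} = 67.27 kip and R_X = 98 − 67.27 = 30.73 kip.
Span YZ, ΣM about Z: R_Y^{YZ}·10 = 778.2 + 168.4, so R_Y^{YZ} = 94.66 kip and R_Z = 150.4 − 94.66 = 55.74 kip.
R_Y = 67.27 + 94.66 = 161.9 kip.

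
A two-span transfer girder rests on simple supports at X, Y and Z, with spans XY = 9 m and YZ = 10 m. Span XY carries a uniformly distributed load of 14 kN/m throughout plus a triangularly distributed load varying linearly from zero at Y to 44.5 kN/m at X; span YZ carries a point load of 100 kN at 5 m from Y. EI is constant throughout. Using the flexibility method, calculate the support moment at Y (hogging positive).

Release continuity at Y by inserting a hinge; the redundant is the internal moment M_Y. The primary structure is two simply-supported spans XY and YZ.
End slopes at the hinge Y, treating each span as simply supported:
  span XY: UDL 14: wL³/(24EI) = 425.2/EI
  span XY: triangular load, peak 44.5: 7w₀L³/(360EI) = 630.8/EI
  span YZ: point load 100 at a = 5: Pab(L + b)/(6LEI) = 625/EI
  relative rotation θ_0 = (1056 + 625)/EI = 1681/EI
A unit hogging moment at Y produces rotation L₁/(3EI) + L₂/(3EI) = 6.333/EI.
Compatibility: M_Y·(L₁+L₂)/(3EI) = θ_0, giving M_Y = 265.4 kN·m (hogging).

M_Y = 265.4 kN·m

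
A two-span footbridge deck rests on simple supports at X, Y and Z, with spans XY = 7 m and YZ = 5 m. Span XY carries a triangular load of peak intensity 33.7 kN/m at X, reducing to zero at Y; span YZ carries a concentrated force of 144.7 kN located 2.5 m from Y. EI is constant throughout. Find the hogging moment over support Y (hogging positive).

M_Y = 112.7 kN·m

Insert a hinge at Y; M_Y is the redundant, and each span becomes simply supported.
End slopes at the hinge Y, treating each span as simply supported:
  span XY: triangular load, peak 33.7: 7w₀L³/(360EI) = 224.8/EI
  span YZ: point load 144.7 at a = 2.5: Pab(L + b)/(6LEI) = 226.1/EI
  relative rotation θ_0 = (224.8 + 226.1)/EI = 450.9/EI
A unit hogging moment at Y produces rotation L₁/(3EI) + L₂/(3EI) = 4/EI.
Compatibility: M_Y·(L₁+L₂)/(3EI) = θ_0, giving M_Y = 112.7 kN·m (hogging).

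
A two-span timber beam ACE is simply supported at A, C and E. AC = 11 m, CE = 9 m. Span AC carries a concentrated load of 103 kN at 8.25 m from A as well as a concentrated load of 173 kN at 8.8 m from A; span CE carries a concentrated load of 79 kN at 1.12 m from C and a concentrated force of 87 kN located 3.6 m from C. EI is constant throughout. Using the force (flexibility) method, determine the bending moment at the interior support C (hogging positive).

M_C = 353.3 kN·m

Release continuity at C by inserting a hinge; the redundant is the internal moment M_C. The primary structure is two simply-supported spans AC and CE.
Discontinuity in slope at C on the released structure — sum the simple-span end rotations:
  span AC: point load 103 at a = 8.25: Pab(L + a)/(6LEI) = 681.6/EI
  span AC: point load 173 at a = 8.8: Pab(L + a)/(6LEI) = 1005/EI
  span CE: point load 79 at a = 1.12: Pab(L + b)/(6LEI) = 217.9/EI
  span CE: point load 87 at a = 3.6: Pab(L + b)/(6LEI) = 451/EI
  relative rotation θ_0 = (1686 + 669)/EI = 2355/EI
A unit hogging moment at C produces rotation L₁/(3EI) + L₂/(3EI) = 6.667/EI.
Compatibility: M_C·(L₁+L₂)/(3EI) = θ_0, giving M_C = 353.3 kN·m (hogging).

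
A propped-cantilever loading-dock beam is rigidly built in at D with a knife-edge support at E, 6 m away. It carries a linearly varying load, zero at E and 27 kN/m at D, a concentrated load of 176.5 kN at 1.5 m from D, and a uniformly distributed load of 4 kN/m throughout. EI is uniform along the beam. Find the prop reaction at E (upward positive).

Take the reaction at E as the redundant and release it; the primary structure is a cantilever fixed at D.
Deflection at E on the released cantilever, summing each load's contribution:
  triangular load, peak 27 at the fixed end: w₀L⁴/(30EI) = 1166/EI
  point load 176.5 at a = 1.5: Pa²(3L − a)/(6EI) = 1092/EI
  UDL 4: wL⁴/(8EI) = 648/EI
  δ_0 = 2906/EI
Flexibility coefficient — unit upward force at E: δ_{EE} = L³/(3EI) = 72/EI.
Compatibility at E: δ_0 − R_E·δ_{EE} = 0, so R_E = 2906/72 = 40.37 kN.

R_E = 40.37 kN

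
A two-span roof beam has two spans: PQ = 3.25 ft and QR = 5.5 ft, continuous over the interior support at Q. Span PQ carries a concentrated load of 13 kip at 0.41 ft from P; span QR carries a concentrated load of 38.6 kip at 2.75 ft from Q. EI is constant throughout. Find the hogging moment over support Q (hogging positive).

Release continuity at Q by inserting a hinge; the redundant is the internal moment M_Q. The primary structure is two simply-supported spans PQ and QR.
Discontinuity in slope at Q on the released structure — sum the simple-span end rotations:
  span PQ: point load 13 at a = 0.41: Pab(L + a)/(6LEI) = 2.841/EI
  span QR: point load 38.6 at a = 2.75: Pab(L + b)/(6LEI) = 72.98/EI
  relative rotation θ_0 = (2.841 + 72.98)/EI = 75.82/EI
A unit hogging moment at Q produces rotation L₁/(3EI) + L₂/(3EI) = 2.917/EI.
Compatibility: M_Q·(L₁+L₂)/(3EI) = θ_0, giving M_Q = 26 kip·ft (hogging).

M_Q = 26 kip·ft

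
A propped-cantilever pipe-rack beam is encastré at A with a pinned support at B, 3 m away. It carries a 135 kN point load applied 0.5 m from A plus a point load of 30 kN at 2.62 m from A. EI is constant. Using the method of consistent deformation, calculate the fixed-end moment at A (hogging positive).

Remove the prop at B; the released (primary) structure is a cantilever built in at A.
Downward deflection at the released point B due to the loads:
  point load 135 at a = 0.5: Pa²(3L − a)/(6EI) = 47.81/EI
  point load 30 at a = 2.62: Pa²(3L − a)/(6EI) = 219/EI
  δ_0 = 266.8/EI
Flexibility coefficient — unit upward force at B: δ_{BB} = L³/(3EI) = 9/EI.
The prop prevents deflection at B: R_B = δ_0/δ_{BB} = 266.8/9 = 29.64 kN.
Moment equilibrium about A: M_A = Σ(load moments about A) − R_B·L = 146.1 − 29.64×3 = 57.17 kN·m.

M_A = 57.17 kN·m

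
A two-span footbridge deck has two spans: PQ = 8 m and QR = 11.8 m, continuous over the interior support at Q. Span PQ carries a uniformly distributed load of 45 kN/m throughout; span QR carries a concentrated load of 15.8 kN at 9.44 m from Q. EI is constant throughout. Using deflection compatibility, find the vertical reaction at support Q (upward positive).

Take M_Q as the redundant. Released structure: two simple spans PQ and QR with a hinge at Q.
Rotations at Q on the released spans (each span's end-slope, ×1/EI):
  span PQ: UDL 45: wL³/(24EI) = 960/EI
  span QR: point load 15.8 at a = 9.44: Pab(L + b)/(6LEI) = 70.4/EI
  relative rotation θ_0 = (960 + 70.4)/EI = 1030/EI
A unit hogging moment at Q produces rotation L₁/(3EI) + L₂/(3EI) = 6.6/EI.
Slope continuity at Q: θ_0 = M_Q·6.6/EI, so M_Q = 1030/6.6 = 156.1 kN·m (hogging).
Span PQ, ΣM about P with M_Q applied at Q: R_Q^{PQ}·8 = 1440 + 156.1, so R_Q^{PQ} = 199.5 kN and R_P = 360 − 199.5 = 160.5 kN.
Span QR, ΣM about R: R_Q^{QR}·11.8 = 37.29 + 156.1, so R_Q^{QR} = 16.39 kN and R_R = 15.8 − 16.39 = -0.5906 kN.
R_Q = 199.5 + 16.39 = 215.9 kN.

R_Q = 215.9 kN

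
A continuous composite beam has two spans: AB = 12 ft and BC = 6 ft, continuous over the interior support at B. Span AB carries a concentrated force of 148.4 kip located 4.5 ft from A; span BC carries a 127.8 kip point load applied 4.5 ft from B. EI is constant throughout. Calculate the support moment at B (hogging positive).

M_B = 221.2 kip·ft

Release continuity at B by inserting a hinge; the redundant is the internal moment M_B. The primary structure is two simply-supported spans AB and BC.
Rotations at B on the released spans (each span's end-slope, ×1/EI):
  span AB: point load 148.4 at a = 4.5: Pab(L + a)/(6LEI) = 1148/EI
  span BC: point load 127.8 at a = 4.5: Pab(L + b)/(6LEI) = 179.7/EI
  relative rotation θ_0 = (1148 + 179.7)/EI = 1328/EI
A unit hogging moment at B produces rotation L₁/(3EI) + L₂/(3EI) = 6/EI.
Slope continuity at B: θ_0 = M_B·6/EI, so M_B = 1328/6 = 221.2 kip·ft (hogging).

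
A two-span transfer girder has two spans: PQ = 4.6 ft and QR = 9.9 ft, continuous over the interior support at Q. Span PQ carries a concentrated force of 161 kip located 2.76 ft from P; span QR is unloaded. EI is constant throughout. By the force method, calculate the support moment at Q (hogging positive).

Take M_Q as the redundant. Released structure: two simple spans PQ and QR with a hinge at Q.
End slopes at the hinge Q, treating each span as simply supported:
  span PQ: point load 161 at a = 2.76: Pab(L + a)/(6LEI) = 218/EI
  relative rotation θ_0 = (218 + 0)/EI = 218/EI
A unit hogging moment at Q produces rotation L₁/(3EI) + L₂/(3EI) = 4.833/EI.
Compatibility: M_Q·(L₁+L₂)/(3EI) = θ_0, giving M_Q = 45.11 kip·ft (hogging).

M_Q = 45.11 kip·ft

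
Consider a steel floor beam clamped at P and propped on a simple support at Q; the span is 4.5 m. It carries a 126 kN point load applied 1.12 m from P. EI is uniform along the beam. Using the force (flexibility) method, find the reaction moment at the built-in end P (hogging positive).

M_P = 92.81 kN·m

Remove the prop at Q; the released (primary) structure is a cantilever built in at P.
Deflection at Q on the released cantilever, summing each load's contribution:
  point load 126 at a = 1.12: Pa²(3L − a)/(6EI) = 326.1/EI
Tip deflection under a unit load at Q: L³/(3EI) = 30.38/EI.
The prop prevents deflection at Q: R_Q = δ_0/δ_{QQ} = 326.1/30.38 = 10.74 kN.
Moment equilibrium about P: M_P = Σ(load moments about P) − R_Q·L = 141.1 − 10.74×4.5 = 92.81 kN·m.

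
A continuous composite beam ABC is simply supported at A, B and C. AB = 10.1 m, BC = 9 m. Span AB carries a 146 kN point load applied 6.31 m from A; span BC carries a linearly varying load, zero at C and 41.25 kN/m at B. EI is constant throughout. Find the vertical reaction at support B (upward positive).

Take M_B as the redundant. Released structure: two simple spans AB and BC with a hinge at B.
Discontinuity in slope at B on the released structure — sum the simple-span end rotations:
  span AB: point load 146 at a = 6.31: Pab(L + a)/(6LEI) = 945.5/EI
  span BC: triangular load, peak 41.25: w₀L³/(45EI) = 668.2/EI
  relative rotation θ_0 = (945.5 + 668.2)/EI = 1614/EI
A unit hogging moment at B produces rotation L₁/(3EI) + L₂/(3EI) = 6.367/EI.
Compatibility: M_B·(L₁+L₂)/(3EI) = θ_0, giving M_B = 253.5 kN·m (hogging).
Span AB, ΣM about A with M_B applied at B: R_B^{AB}·10.1 = 921.3 + 253.5, so R_B^{AB} = 116.3 kN and R_A = 146 − 116.3 = 29.69 kN.
Span BC, ΣM about C: R_B^{BC}·9 = 1114 + 253.5, so R_B^{BC} = 151.9 kN and R_C = 185.6 − 151.9 = 33.71 kN.
R_B = 116.3 + 151.9 = 268.2 kN.

R_B = 268.2 kN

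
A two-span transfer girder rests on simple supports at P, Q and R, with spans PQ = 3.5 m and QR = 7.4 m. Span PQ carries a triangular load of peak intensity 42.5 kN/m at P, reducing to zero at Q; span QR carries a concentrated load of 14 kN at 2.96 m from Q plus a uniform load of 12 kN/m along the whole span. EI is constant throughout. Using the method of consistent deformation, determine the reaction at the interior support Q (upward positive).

R_Q = 110.8 kN

Insert a hinge at Q; M_Q is the redundant, and each span becomes simply supported.
Discontinuity in slope at Q on the released structure — sum the simple-span end rotations:
  span PQ: triangular load, peak 42.5: 7w₀L³/(360EI) = 35.43/EI
  span QR: point load 14 at a = 2.96: Pab(L + b)/(6LEI) = 49.06/EI
  span QR: UDL 12: wL³/(24EI) = 202.6/EI
  relative rotation θ_0 = (35.43 + 251.7)/EI = 287.1/EI
A unit hogging moment at Q produces rotation L₁/(3EI) + L₂/(3EI) = 3.633/EI.
Slope continuity at Q: θ_0 = M_Q·3.633/EI, so M_Q = 287.1/3.633 = 79.02 kN·m (hogging).
Span PQ, ΣM about P with M_Q applied at Q: R_Q^{PQ}·3.5 = 86.77 + 79.02, so R_Q^{PQ} = 47.37 kN and R_P = 74.38 − 47.37 = 27.01 kN.
Span QR, ΣM about R: R_Q^{QR}·7.4 = 390.7 + 79.02, so R_Q^{QR} = 63.48 kN and R_R = 102.8 − 63.48 = 39.32 kN.
R_Q = 47.37 + 63.48 = 110.8 kN.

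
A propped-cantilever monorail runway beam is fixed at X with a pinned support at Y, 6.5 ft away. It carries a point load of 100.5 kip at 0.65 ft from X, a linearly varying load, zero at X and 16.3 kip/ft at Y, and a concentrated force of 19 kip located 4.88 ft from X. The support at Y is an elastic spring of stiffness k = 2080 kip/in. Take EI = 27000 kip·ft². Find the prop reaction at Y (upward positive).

R_Y = 42.14 kip

Choose R_Y as the redundant. The primary structure is the cantilever fixed at X.
Primary-structure tip deflection at Y by superposition:
  point load 100.5 at a = 0.65: Pa²(3L − a)/(6EI) = 133.4/EI
  triangular load, peak 16.3 at the free end: 11w₀L⁴/(120EI) = 2667/EI
  point load 19 at a = 4.88: Pa²(3L − a)/(6EI) = 1103/EI
  δ_0 = 3903/EI
Flexibility coefficient — unit upward force at Y: δ_{YY} = L³/(3EI) = 91.54/EI.
With EI = 27000 kip·ft²: δ_0 = 0.14456 ft and δ_{YY} = 0.00339 ft/kip.
Compatibility — the spring shortens by R_Y/k under the reaction it provides: δ_0 − R_Y·δ_{YY} = R_Y/k. With 1/k = 1/(2080×12) ft/kip = 0.00004 ft/kip, R_Y = δ_0 / (δ_{YY} + 1/k) = 0.14456 / (0.00339 + 0.00004) = 42.14 kip.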